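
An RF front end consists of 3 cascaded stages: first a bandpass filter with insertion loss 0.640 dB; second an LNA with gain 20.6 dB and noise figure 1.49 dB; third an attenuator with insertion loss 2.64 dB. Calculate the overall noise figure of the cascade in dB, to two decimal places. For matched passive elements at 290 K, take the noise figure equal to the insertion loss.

2.15 dB

Convert to linear (a loss of L dB is a gain of −L dB): F_i = 10^(NF_i/10), G_i = 10^(G_i,dB/10)
  Stage 1: F_1 = 10^(0.640/10) = 1.159, G_1 = 10^(−0.640/10) = 0.8630
  Stage 2: F_2 = 10^(1.49/10) = 1.409, G_2 = 10^(20.6/10) = 114.8
  Stage 3: F_3 = 10^(2.64/10) = 1.837, G_3 = 10^(−2.64/10) = 0.5445
Friis cascade:
  F = 1.159 + (1.409 − 1)/0.8630 + (1.837 − 1)/99.08 = 1.641
NF = 10 log₁₀(1.641) = 2.15 dB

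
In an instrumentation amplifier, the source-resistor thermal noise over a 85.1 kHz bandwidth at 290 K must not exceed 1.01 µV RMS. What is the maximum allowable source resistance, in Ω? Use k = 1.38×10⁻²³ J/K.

Johnson–Nyquist: V_n = √(4kTRB) ⇒ R = V_n² / (4kTB)
4kTB = 4 × 1.38×10⁻²³ × 290 × 8.51×10⁴ = 1.36×10⁻¹⁵
R = (1.01×10⁻⁶)² / 1.36×10⁻¹⁵ = 7.49×10² Ω = 749 Ω

749 Ω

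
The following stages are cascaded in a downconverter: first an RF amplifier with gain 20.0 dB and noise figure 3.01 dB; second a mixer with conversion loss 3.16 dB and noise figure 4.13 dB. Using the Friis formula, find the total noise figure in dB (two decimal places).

3.04 dB

Convert to linear (a loss of L dB is a gain of −L dB): F_i = 10^(NF_i/10), G_i = 10^(G_i,dB/10)
  Stage 1: F_1 = 10^(3.01/10) = 2.000, G_1 = 10^(20.0/10) = 100.0
  Stage 2: F_2 = 10^(4.13/10) = 2.588, G_2 = 10^(−3.16/10) = 0.4831
Friis cascade:
  F = 2.000 + (2.588 − 1)/100.0 = 2.016
NF = 10 log₁₀(2.016) = 3.04 dB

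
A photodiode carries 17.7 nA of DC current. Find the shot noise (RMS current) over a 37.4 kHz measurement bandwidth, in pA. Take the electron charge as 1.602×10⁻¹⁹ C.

14.6 pA

I_n = √(2qI·B)
2qI·B = 2 × 1.602×10⁻¹⁹ × 1.77×10⁻⁸ × 3.74×10⁴ = 2.12×10⁻²² A²
I_n = √(2.12×10⁻²²) = 1.46×10⁻¹¹ A = 14.6 pA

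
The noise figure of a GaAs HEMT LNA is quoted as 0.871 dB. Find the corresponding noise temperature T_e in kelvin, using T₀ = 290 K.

F = 10^(0.871/10) = 1.22208
T_e = (F − 1)·T₀ = (1.22208 − 1) × 290 = 64.4 K

64.4 K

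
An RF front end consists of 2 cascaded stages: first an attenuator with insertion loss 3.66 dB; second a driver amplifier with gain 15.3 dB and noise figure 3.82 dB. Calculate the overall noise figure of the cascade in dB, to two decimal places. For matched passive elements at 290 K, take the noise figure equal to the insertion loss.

7.48 dB

Convert to linear (a loss of L dB is a gain of −L dB): F_i = 10^(NF_i/10), G_i = 10^(G_i,dB/10)
  Stage 1: F_1 = 10^(3.66/10) = 2.323, G_1 = 10^(−3.66/10) = 0.4305
  Stage 2: F_2 = 10^(3.82/10) = 2.410, G_2 = 10^(15.3/10) = 33.88
Friis cascade:
  F = 2.323 + (2.410 − 1)/0.4305 = 5.598
NF = 10 log₁₀(5.598) = 7.48 dB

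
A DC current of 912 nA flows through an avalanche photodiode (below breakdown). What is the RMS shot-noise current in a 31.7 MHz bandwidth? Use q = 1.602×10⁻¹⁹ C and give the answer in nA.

3.04 nA

I_n = √(2qI·B)
2qI·B = 2 × 1.602×10⁻¹⁹ × 9.12×10⁻⁷ × 3.17×10⁷ = 9.26×10⁻¹⁸ A²
I_n = √(9.26×10⁻¹⁸) = 3.04×10⁻⁹ A = 3.04 nA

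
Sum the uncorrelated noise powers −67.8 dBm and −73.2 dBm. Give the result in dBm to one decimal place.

−66.7 dBm

Convert to linear, add, convert back:
P₁ = 1.66×10⁻¹⁰ W, P₂ = 4.79×10⁻¹¹ W
P_tot = 2.14×10⁻¹⁰ W → 10 log₁₀(P_tot / 10⁻³) = −66.7 dBm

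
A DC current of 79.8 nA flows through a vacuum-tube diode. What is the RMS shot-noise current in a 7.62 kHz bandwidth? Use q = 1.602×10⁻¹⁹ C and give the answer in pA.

I_n = √(2qI·B)
2qI·B = 2 × 1.602×10⁻¹⁹ × 7.98×10⁻⁸ × 7.62×10³ = 1.95×10⁻²² A²
I_n = √(1.95×10⁻²²) = 1.40×10⁻¹¹ A = 14.0 pA

14.0 pA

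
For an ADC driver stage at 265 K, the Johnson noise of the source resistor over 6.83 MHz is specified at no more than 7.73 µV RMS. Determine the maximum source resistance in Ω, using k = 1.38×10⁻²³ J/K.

Johnson–Nyquist: V_n = √(4kTRB) ⇒ R = V_n² / (4kTB)
4kTB = 4 × 1.38×10⁻²³ × 265 × 6.83×10⁶ = 9.99×10⁻¹⁴
R = (7.73×10⁻⁶)² / 9.99×10⁻¹⁴ = 5.98×10² Ω = 598 Ω

598 Ω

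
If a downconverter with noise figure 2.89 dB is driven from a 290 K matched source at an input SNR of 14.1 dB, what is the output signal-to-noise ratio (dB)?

11.21 dB

By definition F = SNR_in/SNR_out, so in dB: SNR_out = SNR_in − NF
SNR_out = 14.1 − 2.89 = 11.21 dB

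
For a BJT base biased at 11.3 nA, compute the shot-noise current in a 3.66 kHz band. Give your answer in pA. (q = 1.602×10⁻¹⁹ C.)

I_n = √(2qI·B)
2qI·B = 2 × 1.602×10⁻¹⁹ × 1.13×10⁻⁸ × 3.66×10³ = 1.33×10⁻²³ A²
I_n = √(1.33×10⁻²³) = 3.64×10⁻¹² A = 3.64 pA

3.64 pA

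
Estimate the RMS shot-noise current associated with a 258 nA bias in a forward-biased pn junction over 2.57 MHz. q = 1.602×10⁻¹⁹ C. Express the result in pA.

461 pA

I_n = √(2qI·B)
2qI·B = 2 × 1.602×10⁻¹⁹ × 2.58×10⁻⁷ × 2.57×10⁶ = 2.12×10⁻¹⁹ A²
I_n = √(2.12×10⁻¹⁹) = 4.61×10⁻¹⁰ A = 461 pA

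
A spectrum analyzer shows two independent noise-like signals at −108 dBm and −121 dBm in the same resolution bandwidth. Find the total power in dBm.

−107.8 dBm

Convert to linear, add, convert back:
P₁ = 1.58×10⁻¹⁴ W, P₂ = 7.94×10⁻¹⁶ W
P_tot = 1.66×10⁻¹⁴ W → 10 log₁₀(P_tot / 10⁻³) = −107.8 dBm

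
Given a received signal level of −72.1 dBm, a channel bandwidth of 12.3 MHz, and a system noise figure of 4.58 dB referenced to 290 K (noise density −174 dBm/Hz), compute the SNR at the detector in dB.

Noise floor: N = −174 + 10 log₁₀(B) + NF
10 log₁₀(1.23×10⁷) = 70.9 dB
N = −174 + 70.9 + 4.58 = −98.52 dBm
SNR = P_sig − N = −72.1 − (−98.52) = 26.42 dB → 26.4 dB

26.4 dB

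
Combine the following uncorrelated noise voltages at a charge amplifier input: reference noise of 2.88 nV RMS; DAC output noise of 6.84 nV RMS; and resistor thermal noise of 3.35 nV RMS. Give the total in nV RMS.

Uncorrelated sources add in power (mean-square): V_tot = √(ΣV_i²)
V_tot = √[(2.88×10⁻⁹)² + (6.84×10⁻⁹)² + (3.35×10⁻⁹)²] = 8.14×10⁻⁹ V = 8.14 nV

8.14 nV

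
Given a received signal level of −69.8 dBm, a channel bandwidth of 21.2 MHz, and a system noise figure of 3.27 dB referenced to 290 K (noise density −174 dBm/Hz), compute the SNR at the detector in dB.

27.7 dB

Noise floor: N = −174 + 10 log₁₀(B) + NF
10 log₁₀(2.12×10⁷) = 73.26 dB
N = −174 + 73.26 + 3.27 = −97.47 dBm
SNR = P_sig − N = −69.8 − (−97.47) = 27.67 dB → 27.7 dB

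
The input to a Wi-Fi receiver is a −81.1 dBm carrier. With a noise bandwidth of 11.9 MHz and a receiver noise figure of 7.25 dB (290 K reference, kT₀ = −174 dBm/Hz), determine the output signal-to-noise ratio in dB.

14.9 dB

Noise floor: N = −174 + 10 log₁₀(B) + NF
10 log₁₀(1.19×10⁷) = 70.76 dB
N = −174 + 70.76 + 7.25 = −95.99 dBm
SNR = P_sig − N = −81.1 − (−95.99) = 14.89 dB → 14.9 dB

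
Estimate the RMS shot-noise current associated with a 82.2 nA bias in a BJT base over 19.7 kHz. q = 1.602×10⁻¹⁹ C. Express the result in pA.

I_n = √(2qI·B)
2qI·B = 2 × 1.602×10⁻¹⁹ × 8.22×10⁻⁸ × 1.97×10⁴ = 5.19×10⁻²² A²
I_n = √(5.19×10⁻²²) = 2.28×10⁻¹¹ A = 22.8 pA

22.8 pA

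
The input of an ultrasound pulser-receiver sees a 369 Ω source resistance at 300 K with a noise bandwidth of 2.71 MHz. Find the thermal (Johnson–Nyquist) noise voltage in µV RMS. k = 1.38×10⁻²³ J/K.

4.07 µV

V_n = √(4kTRB)
4kTRB = 4 × 1.38×10⁻²³ × 300 × 3.69×10² × 2.71×10⁶ = 1.66×10⁻¹¹ V²
V_n = √(1.66×10⁻¹¹) = 4.07×10⁻⁶ V = 4.07 µV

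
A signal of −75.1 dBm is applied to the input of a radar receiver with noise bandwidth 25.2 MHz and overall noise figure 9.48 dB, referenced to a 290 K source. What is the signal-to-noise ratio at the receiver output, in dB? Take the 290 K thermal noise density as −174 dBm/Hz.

15.4 dB

Noise floor: N = −174 + 10 log₁₀(B) + NF
10 log₁₀(2.52×10⁷) = 74.01 dB
N = −174 + 74.01 + 9.48 = −90.51 dBm
SNR = P_sig − N = −75.1 − (−90.51) = 15.41 dB → 15.4 dB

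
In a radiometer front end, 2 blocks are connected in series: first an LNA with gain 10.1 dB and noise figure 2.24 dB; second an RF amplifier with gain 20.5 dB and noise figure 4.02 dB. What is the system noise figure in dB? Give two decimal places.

2.61 dB

Convert to linear (a loss of L dB is a gain of −L dB): F_i = 10^(NF_i/10), G_i = 10^(G_i,dB/10)
  Stage 1: F_1 = 10^(2.24/10) = 1.675, G_1 = 10^(10.1/10) = 10.23
  Stage 2: F_2 = 10^(4.02/10) = 2.523, G_2 = 10^(20.5/10) = 112.2
Friis cascade:
  F = 1.675 + (2.523 − 1)/10.23 = 1.824
NF = 10 log₁₀(1.824) = 2.61 dB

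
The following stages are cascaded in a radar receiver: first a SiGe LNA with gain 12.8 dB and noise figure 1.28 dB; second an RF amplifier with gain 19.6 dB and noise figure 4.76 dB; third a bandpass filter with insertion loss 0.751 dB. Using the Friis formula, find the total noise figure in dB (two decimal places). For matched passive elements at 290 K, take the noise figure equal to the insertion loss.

Convert to linear (a loss of L dB is a gain of −L dB): F_i = 10^(NF_i/10), G_i = 10^(G_i,dB/10)
  Stage 1: F_1 = 10^(1.28/10) = 1.343, G_1 = 10^(12.8/10) = 19.05
  Stage 2: F_2 = 10^(4.76/10) = 2.992, G_2 = 10^(19.6/10) = 91.20
  Stage 3: F_3 = 10^(0.751/10) = 1.189, G_3 = 10^(−0.751/10) = 0.8412
Friis cascade:
  F = 1.343 + (2.992 − 1)/19.05 + (1.189 − 1)/1738 = 1.447
NF = 10 log₁₀(1.447) = 1.61 dB

1.61 dB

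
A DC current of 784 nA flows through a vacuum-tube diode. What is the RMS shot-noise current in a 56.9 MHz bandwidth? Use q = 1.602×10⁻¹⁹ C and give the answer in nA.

3.78 nA

I_n = √(2qI·B)
2qI·B = 2 × 1.602×10⁻¹⁹ × 7.84×10⁻⁷ × 5.69×10⁷ = 1.43×10⁻¹⁷ A²
I_n = √(1.43×10⁻¹⁷) = 3.78×10⁻⁹ A = 3.78 nA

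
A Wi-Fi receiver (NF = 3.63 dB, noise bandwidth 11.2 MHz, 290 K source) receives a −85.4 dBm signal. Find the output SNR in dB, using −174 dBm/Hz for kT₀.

14.5 dB

Noise floor: N = −174 + 10 log₁₀(B) + NF
10 log₁₀(1.12×10⁷) = 70.49 dB
N = −174 + 70.49 + 3.63 = −99.88 dBm
SNR = P_sig − N = −85.4 − (−99.88) = 14.48 dB → 14.5 dB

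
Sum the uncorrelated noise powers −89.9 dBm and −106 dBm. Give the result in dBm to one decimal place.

−89.8 dBm

Convert to linear, add, convert back:
P₁ = 1.02×10⁻¹² W, P₂ = 2.51×10⁻¹⁴ W
P_tot = 1.05×10⁻¹² W → 10 log₁₀(P_tot / 10⁻³) = −89.8 dBm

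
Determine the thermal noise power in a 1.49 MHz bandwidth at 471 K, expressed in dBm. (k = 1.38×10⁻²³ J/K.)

−110.1 dBm

P_n = kTB = 1.38×10⁻²³ × 471 × 1.49×10⁶ = 9.68×10⁻¹⁵ W
In dBm: 10 log₁₀(9.68×10⁻¹⁵ / 10⁻³) = −110.1 dBm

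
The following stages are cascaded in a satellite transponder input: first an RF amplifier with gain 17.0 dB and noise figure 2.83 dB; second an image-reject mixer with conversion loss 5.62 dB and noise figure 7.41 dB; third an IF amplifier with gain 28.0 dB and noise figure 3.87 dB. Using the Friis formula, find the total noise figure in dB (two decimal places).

3.25 dB

Convert to linear (a loss of L dB is a gain of −L dB): F_i = 10^(NF_i/10), G_i = 10^(G_i,dB/10)
  Stage 1: F_1 = 10^(2.83/10) = 1.919, G_1 = 10^(17.0/10) = 50.12
  Stage 2: F_2 = 10^(7.41/10) = 5.508, G_2 = 10^(−5.62/10) = 0.2742
  Stage 3: F_3 = 10^(3.87/10) = 2.438, G_3 = 10^(28.0/10) = 631.0
Friis cascade:
  F = 1.919 + (5.508 − 1)/50.12 + (2.438 − 1)/13.74 = 2.113
NF = 10 log₁₀(2.113) = 3.25 dB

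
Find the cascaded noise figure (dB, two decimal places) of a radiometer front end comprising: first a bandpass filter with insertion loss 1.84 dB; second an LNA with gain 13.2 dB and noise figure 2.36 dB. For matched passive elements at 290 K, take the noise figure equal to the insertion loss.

4.20 dB

Convert to linear (a loss of L dB is a gain of −L dB): F_i = 10^(NF_i/10), G_i = 10^(G_i,dB/10)
  Stage 1: F_1 = 10^(1.84/10) = 1.528, G_1 = 10^(−1.84/10) = 0.6546
  Stage 2: F_2 = 10^(2.36/10) = 1.722, G_2 = 10^(13.2/10) = 20.89
Friis cascade:
  F = 1.528 + (1.722 − 1)/0.6546 = 2.630
NF = 10 log₁₀(2.630) = 4.20 dB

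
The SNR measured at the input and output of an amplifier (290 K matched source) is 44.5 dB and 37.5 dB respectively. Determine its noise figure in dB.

NF (dB) = SNR_in(dB) − SNR_out(dB) when the source is at T₀
NF = 44.5 − 37.5 = 7.0 dB

7.0 dB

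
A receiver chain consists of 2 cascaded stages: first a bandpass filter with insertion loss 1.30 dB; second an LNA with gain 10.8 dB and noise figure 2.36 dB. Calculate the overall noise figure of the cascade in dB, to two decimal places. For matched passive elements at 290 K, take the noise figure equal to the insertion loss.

3.66 dB

Convert to linear (a loss of L dB is a gain of −L dB): F_i = 10^(NF_i/10), G_i = 10^(G_i,dB/10)
  Stage 1: F_1 = 10^(1.30/10) = 1.349, G_1 = 10^(−1.30/10) = 0.7413
  Stage 2: F_2 = 10^(2.36/10) = 1.722, G_2 = 10^(10.8/10) = 12.02
Friis cascade:
  F = 1.349 + (1.722 − 1)/0.7413 = 2.323
NF = 10 log₁₀(2.323) = 3.66 dB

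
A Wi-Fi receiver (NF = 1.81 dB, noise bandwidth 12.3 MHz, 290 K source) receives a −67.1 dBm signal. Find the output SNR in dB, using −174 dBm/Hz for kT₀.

34.2 dB

Noise floor: N = −174 + 10 log₁₀(B) + NF
10 log₁₀(1.23×10⁷) = 70.9 dB
N = −174 + 70.9 + 1.81 = −101.29 dBm
SNR = P_sig − N = −67.1 − (−101.29) = 34.19 dB → 34.2 dB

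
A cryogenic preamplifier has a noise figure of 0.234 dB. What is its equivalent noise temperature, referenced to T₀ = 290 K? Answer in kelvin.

16.1 K

F = 10^(0.234/10) = 1.05536
T_e = (F − 1)·T₀ = (1.05536 − 1) × 290 = 16.1 K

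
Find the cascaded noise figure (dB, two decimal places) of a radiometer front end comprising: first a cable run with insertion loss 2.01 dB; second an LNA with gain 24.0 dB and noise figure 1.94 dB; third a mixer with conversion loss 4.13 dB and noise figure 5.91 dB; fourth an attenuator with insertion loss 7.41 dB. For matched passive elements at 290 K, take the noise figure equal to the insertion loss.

4.11 dB

Convert to linear (a loss of L dB is a gain of −L dB): F_i = 10^(NF_i/10), G_i = 10^(G_i,dB/10)
  Stage 1: F_1 = 10^(2.01/10) = 1.589, G_1 = 10^(−2.01/10) = 0.6295
  Stage 2: F_2 = 10^(1.94/10) = 1.563, G_2 = 10^(24.0/10) = 251.2
  Stage 3: F_3 = 10^(5.91/10) = 3.899, G_3 = 10^(−4.13/10) = 0.3864
  Stage 4: F_4 = 10^(7.41/10) = 5.508, G_4 = 10^(−7.41/10) = 0.1816
Friis cascade:
  F = 1.589 + (1.563 − 1)/0.6295 + (3.899 − 1)/158.1 + (5.508 − 1)/61.09 = 2.575
NF = 10 log₁₀(2.575) = 4.11 dB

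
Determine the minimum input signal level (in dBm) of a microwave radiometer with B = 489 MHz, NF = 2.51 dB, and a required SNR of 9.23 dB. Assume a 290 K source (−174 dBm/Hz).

−75.4 dBm

Sensitivity = −174 + 10 log₁₀(B) + NF + SNR_min
= −174 + 86.89 + 2.51 + 9.23
= −75.37 dBm → −75.4 dBm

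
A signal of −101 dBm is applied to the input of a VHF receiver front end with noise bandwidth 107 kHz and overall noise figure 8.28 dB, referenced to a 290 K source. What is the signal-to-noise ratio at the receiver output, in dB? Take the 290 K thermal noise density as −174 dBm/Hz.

14.4 dB

Noise floor: N = −174 + 10 log₁₀(B) + NF
10 log₁₀(1.07×10⁵) = 50.29 dB
N = −174 + 50.29 + 8.28 = −115.43 dBm
SNR = P_sig − N = −101 − (−115.43) = 14.43 dB → 14.4 dB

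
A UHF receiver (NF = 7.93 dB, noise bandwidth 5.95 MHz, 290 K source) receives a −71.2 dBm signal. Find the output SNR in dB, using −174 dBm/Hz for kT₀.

27.1 dB

Noise floor: N = −174 + 10 log₁₀(B) + NF
10 log₁₀(5.95×10⁶) = 67.75 dB
N = −174 + 67.75 + 7.93 = −98.32 dBm
SNR = P_sig − N = −71.2 − (−98.32) = 27.12 dB → 27.1 dB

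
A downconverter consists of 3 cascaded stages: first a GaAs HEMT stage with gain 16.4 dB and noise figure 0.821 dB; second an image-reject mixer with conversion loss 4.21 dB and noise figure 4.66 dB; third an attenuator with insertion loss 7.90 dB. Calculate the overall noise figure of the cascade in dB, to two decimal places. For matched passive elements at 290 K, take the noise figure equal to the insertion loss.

1.94 dB

Convert to linear (a loss of L dB is a gain of −L dB): F_i = 10^(NF_i/10), G_i = 10^(G_i,dB/10)
  Stage 1: F_1 = 10^(0.821/10) = 1.208, G_1 = 10^(16.4/10) = 43.65
  Stage 2: F_2 = 10^(4.66/10) = 2.924, G_2 = 10^(−4.21/10) = 0.3793
  Stage 3: F_3 = 10^(7.90/10) = 6.166, G_3 = 10^(−7.90/10) = 0.1622
Friis cascade:
  F = 1.208 + (2.924 − 1)/43.65 + (6.166 − 1)/16.56 = 1.564
NF = 10 log₁₀(1.564) = 1.94 dB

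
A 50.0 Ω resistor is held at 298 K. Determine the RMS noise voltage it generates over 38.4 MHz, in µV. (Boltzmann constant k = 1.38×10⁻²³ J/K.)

5.62 µV

V_n = √(4kTRB)
4kTRB = 4 × 1.38×10⁻²³ × 298 × 5.00×10¹ × 3.84×10⁷ = 3.16×10⁻¹¹ V²
V_n = √(3.16×10⁻¹¹) = 5.62×10⁻⁶ V = 5.62 µV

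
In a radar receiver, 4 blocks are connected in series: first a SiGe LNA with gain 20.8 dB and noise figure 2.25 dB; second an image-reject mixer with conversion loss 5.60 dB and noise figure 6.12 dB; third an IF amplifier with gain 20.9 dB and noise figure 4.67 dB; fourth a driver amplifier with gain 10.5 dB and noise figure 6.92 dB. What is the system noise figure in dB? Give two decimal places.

2.46 dB

Convert to linear (a loss of L dB is a gain of −L dB): F_i = 10^(NF_i/10), G_i = 10^(G_i,dB/10)
  Stage 1: F_1 = 10^(2.25/10) = 1.679, G_1 = 10^(20.8/10) = 120.2
  Stage 2: F_2 = 10^(6.12/10) = 4.093, G_2 = 10^(−5.60/10) = 0.2754
  Stage 3: F_3 = 10^(4.67/10) = 2.931, G_3 = 10^(20.9/10) = 123.0
  Stage 4: F_4 = 10^(6.92/10) = 4.920, G_4 = 10^(10.5/10) = 11.22
Friis cascade:
  F = 1.679 + (4.093 − 1)/120.2 + (2.931 − 1)/33.11 + (4.920 − 1)/4074 = 1.764
NF = 10 log₁₀(1.764) = 2.46 dB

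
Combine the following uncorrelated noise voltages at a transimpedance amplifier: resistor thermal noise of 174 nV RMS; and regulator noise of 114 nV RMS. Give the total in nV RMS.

208 nV

Uncorrelated sources add in power (mean-square): V_tot = √(ΣV_i²)
V_tot = √[(1.74×10⁻⁷)² + (1.14×10⁻⁷)²] = 2.08×10⁻⁷ V = 208 nV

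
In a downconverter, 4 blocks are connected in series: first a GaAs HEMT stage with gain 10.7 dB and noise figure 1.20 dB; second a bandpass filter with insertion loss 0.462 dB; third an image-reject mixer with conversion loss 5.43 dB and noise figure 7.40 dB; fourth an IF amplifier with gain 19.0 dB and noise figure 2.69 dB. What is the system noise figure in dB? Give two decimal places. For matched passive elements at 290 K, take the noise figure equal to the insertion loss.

3.09 dB

Convert to linear (a loss of L dB is a gain of −L dB): F_i = 10^(NF_i/10), G_i = 10^(G_i,dB/10)
  Stage 1: F_1 = 10^(1.20/10) = 1.318, G_1 = 10^(10.7/10) = 11.75
  Stage 2: F_2 = 10^(0.462/10) = 1.112, G_2 = 10^(−0.462/10) = 0.8991
  Stage 3: F_3 = 10^(7.40/10) = 5.495, G_3 = 10^(−5.43/10) = 0.2864
  Stage 4: F_4 = 10^(2.69/10) = 1.858, G_4 = 10^(19.0/10) = 79.43
Friis cascade:
  F = 1.318 + (1.112 − 1)/11.75 + (5.495 − 1)/10.56 + (1.858 − 1)/3.026 = 2.037
NF = 10 log₁₀(2.037) = 3.09 dB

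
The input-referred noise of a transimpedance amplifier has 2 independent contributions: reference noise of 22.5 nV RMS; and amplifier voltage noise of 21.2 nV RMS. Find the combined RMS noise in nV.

30.9 nV

Uncorrelated sources add in power (mean-square): V_tot = √(ΣV_i²)
V_tot = √[(2.25×10⁻⁸)² + (2.12×10⁻⁸)²] = 3.09×10⁻⁸ V = 30.9 nV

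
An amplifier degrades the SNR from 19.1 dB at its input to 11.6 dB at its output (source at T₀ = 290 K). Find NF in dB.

7.5 dB

NF (dB) = SNR_in(dB) − SNR_out(dB) when the source is at T₀
NF = 19.1 − 11.6 = 7.5 dB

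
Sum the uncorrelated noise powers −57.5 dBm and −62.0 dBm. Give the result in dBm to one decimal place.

Convert to linear, add, convert back:
P₁ = 1.78×10⁻⁹ W, P₂ = 6.31×10⁻¹⁰ W
P_tot = 2.41×10⁻⁹ W → 10 log₁₀(P_tot / 10⁻³) = −56.2 dBm

−56.2 dBm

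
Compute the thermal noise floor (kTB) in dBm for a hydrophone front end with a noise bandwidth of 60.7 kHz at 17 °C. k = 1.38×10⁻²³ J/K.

T = 17 °C + 273.15 = 290.15 K
P_n = kTB = 1.38×10⁻²³ × 290.15 × 6.07×10⁴ = 2.43×10⁻¹⁶ W
In dBm: 10 log₁₀(2.43×10⁻¹⁶ / 10⁻³) = −126.1 dBm

−126.1 dBm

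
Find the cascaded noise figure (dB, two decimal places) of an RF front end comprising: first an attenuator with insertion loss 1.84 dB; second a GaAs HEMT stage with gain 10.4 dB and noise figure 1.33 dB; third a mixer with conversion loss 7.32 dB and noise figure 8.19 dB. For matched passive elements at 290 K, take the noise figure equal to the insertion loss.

Convert to linear (a loss of L dB is a gain of −L dB): F_i = 10^(NF_i/10), G_i = 10^(G_i,dB/10)
  Stage 1: F_1 = 10^(1.84/10) = 1.528, G_1 = 10^(−1.84/10) = 0.6546
  Stage 2: F_2 = 10^(1.33/10) = 1.358, G_2 = 10^(10.4/10) = 10.96
  Stage 3: F_3 = 10^(8.19/10) = 6.592, G_3 = 10^(−7.32/10) = 0.1854
Friis cascade:
  F = 1.528 + (1.358 − 1)/0.6546 + (6.592 − 1)/7.178 = 2.854
NF = 10 log₁₀(2.854) = 4.55 dB

4.55 dB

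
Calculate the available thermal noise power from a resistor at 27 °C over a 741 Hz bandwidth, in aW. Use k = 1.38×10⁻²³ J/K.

T = 27 °C + 273.15 = 300.15 K
P_n = kTB = 1.38×10⁻²³ × 300.15 × 7.41×10² = 3.07×10⁻¹⁸ W = 3.07 aW

3.07 aW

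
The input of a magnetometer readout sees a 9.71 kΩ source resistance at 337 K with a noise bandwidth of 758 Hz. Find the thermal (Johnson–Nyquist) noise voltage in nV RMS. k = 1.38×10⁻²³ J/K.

370 nV

V_n = √(4kTRB)
4kTRB = 4 × 1.38×10⁻²³ × 337 × 9.71×10³ × 7.58×10² = 1.37×10⁻¹³ V²
V_n = √(1.37×10⁻¹³) = 3.70×10⁻⁷ V = 370 nV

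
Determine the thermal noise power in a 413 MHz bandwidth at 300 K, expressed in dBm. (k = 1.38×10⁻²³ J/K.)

−87.7 dBm

P_n = kTB = 1.38×10⁻²³ × 300 × 4.13×10⁸ = 1.71×10⁻¹² W
In dBm: 10 log₁₀(1.71×10⁻¹² / 10⁻³) = −87.7 dBm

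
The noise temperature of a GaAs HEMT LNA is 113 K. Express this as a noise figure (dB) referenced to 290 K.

1.43 dB

F = 1 + T_e/T₀ = 1 + 113/290 = 1.38966
NF = 10 log₁₀(1.38966) = 1.43 dB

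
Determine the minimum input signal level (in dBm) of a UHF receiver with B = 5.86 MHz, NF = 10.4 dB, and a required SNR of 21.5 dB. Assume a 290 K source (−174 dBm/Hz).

−74.4 dBm

Sensitivity = −174 + 10 log₁₀(B) + NF + SNR_min
= −174 + 67.68 + 10.4 + 21.5
= −74.42 dBm → −74.4 dBm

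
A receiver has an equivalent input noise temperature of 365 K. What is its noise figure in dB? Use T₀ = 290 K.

3.54 dB

F = 1 + T_e/T₀ = 1 + 365/290 = 2.25862
NF = 10 log₁₀(2.25862) = 3.54 dB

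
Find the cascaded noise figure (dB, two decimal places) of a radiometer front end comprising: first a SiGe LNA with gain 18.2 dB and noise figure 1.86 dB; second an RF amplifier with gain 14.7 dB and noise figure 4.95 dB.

1.95 dB

Convert to linear (a loss of L dB is a gain of −L dB): F_i = 10^(NF_i/10), G_i = 10^(G_i,dB/10)
  Stage 1: F_1 = 10^(1.86/10) = 1.535, G_1 = 10^(18.2/10) = 66.07
  Stage 2: F_2 = 10^(4.95/10) = 3.126, G_2 = 10^(14.7/10) = 29.51
Friis cascade:
  F = 1.535 + (3.126 − 1)/66.07 = 1.567
NF = 10 log₁₀(1.567) = 1.95 dB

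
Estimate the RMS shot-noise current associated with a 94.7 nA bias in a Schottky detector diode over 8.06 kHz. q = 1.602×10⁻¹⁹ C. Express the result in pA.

I_n = √(2qI·B)
2qI·B = 2 × 1.602×10⁻¹⁹ × 9.47×10⁻⁸ × 8.06×10³ = 2.45×10⁻²² A²
I_n = √(2.45×10⁻²²) = 1.56×10⁻¹¹ A = 15.6 pA

15.6 pA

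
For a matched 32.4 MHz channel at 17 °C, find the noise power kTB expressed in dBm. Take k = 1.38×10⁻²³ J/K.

T = 17 °C + 273.15 = 290.15 K
P_n = kTB = 1.38×10⁻²³ × 290.15 × 3.24×10⁷ = 1.30×10⁻¹³ W
In dBm: 10 log₁₀(1.30×10⁻¹³ / 10⁻³) = −98.9 dBm

−98.9 dBm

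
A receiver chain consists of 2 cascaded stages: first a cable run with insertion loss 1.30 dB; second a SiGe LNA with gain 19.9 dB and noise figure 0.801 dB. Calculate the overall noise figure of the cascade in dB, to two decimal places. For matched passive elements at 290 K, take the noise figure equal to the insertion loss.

2.10 dB

Convert to linear (a loss of L dB is a gain of −L dB): F_i = 10^(NF_i/10), G_i = 10^(G_i,dB/10)
  Stage 1: F_1 = 10^(1.30/10) = 1.349, G_1 = 10^(−1.30/10) = 0.7413
  Stage 2: F_2 = 10^(0.801/10) = 1.203, G_2 = 10^(19.9/10) = 97.72
Friis cascade:
  F = 1.349 + (1.203 − 1)/0.7413 = 1.622
NF = 10 log₁₀(1.622) = 2.10 dB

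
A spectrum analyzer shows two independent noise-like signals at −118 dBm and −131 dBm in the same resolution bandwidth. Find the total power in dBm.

Convert to linear, add, convert back:
P₁ = 1.58×10⁻¹⁵ W, P₂ = 7.94×10⁻¹⁷ W
P_tot = 1.66×10⁻¹⁵ W → 10 log₁₀(P_tot / 10⁻³) = −117.8 dBm

−117.8 dBm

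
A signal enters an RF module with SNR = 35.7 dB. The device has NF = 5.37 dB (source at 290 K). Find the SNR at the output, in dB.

30.33 dB

By definition F = SNR_in/SNR_out, so in dB: SNR_out = SNR_in − NF
SNR_out = 35.7 − 5.37 = 30.33 dB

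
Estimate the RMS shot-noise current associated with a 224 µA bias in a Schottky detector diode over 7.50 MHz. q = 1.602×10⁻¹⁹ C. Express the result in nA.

I_n = √(2qI·B)
2qI·B = 2 × 1.602×10⁻¹⁹ × 2.24×10⁻⁴ × 7.50×10⁶ = 5.38×10⁻¹⁶ A²
I_n = √(5.38×10⁻¹⁶) = 2.32×10⁻⁸ A = 23.2 nA

23.2 nA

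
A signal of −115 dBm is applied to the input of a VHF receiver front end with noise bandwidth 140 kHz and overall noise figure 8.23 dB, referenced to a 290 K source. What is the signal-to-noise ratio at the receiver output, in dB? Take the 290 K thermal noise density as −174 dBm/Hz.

−0.7 dB

Noise floor: N = −174 + 10 log₁₀(B) + NF
10 log₁₀(1.40×10⁵) = 51.46 dB
N = −174 + 51.46 + 8.23 = −114.31 dBm
SNR = P_sig − N = −115 − (−114.31) = −0.69 dB → −0.7 dB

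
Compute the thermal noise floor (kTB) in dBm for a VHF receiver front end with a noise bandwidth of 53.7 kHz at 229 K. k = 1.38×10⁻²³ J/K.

−127.7 dBm

P_n = kTB = 1.38×10⁻²³ × 229 × 5.37×10⁴ = 1.70×10⁻¹⁶ W
In dBm: 10 log₁₀(1.70×10⁻¹⁶ / 10⁻³) = −127.7 dBm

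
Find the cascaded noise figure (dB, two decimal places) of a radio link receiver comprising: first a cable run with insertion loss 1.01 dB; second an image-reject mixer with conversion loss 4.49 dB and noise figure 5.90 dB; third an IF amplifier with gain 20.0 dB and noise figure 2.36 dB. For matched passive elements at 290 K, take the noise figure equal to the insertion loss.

Convert to linear (a loss of L dB is a gain of −L dB): F_i = 10^(NF_i/10), G_i = 10^(G_i,dB/10)
  Stage 1: F_1 = 10^(1.01/10) = 1.262, G_1 = 10^(−1.01/10) = 0.7925
  Stage 2: F_2 = 10^(5.90/10) = 3.890, G_2 = 10^(−4.49/10) = 0.3556
  Stage 3: F_3 = 10^(2.36/10) = 1.722, G_3 = 10^(20.0/10) = 100.0
Friis cascade:
  F = 1.262 + (3.890 − 1)/0.7925 + (1.722 − 1)/0.2818 = 7.470
NF = 10 log₁₀(7.470) = 8.73 dB

8.73 dB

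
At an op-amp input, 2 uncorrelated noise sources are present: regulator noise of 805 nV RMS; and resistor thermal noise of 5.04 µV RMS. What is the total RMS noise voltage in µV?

5.10 µV

Uncorrelated sources add in power (mean-square): V_tot = √(ΣV_i²)
V_tot = √[(8.05×10⁻⁷)² + (5.04×10⁻⁶)²] = 5.10×10⁻⁶ V = 5.10 µV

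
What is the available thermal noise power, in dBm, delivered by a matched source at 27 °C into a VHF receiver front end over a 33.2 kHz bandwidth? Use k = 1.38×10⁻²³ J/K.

−128.6 dBm

T = 27 °C + 273.15 = 300.15 K
P_n = kTB = 1.38×10⁻²³ × 300.15 × 3.32×10⁴ = 1.38×10⁻¹⁶ W
In dBm: 10 log₁₀(1.38×10⁻¹⁶ / 10⁻³) = −128.6 dBm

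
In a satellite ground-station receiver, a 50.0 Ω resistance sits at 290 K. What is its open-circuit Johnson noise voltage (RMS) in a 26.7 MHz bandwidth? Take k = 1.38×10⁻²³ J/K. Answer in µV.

V_n = √(4kTRB)
4kTRB = 4 × 1.38×10⁻²³ × 290 × 5.00×10¹ × 2.67×10⁷ = 2.14×10⁻¹¹ V²
V_n = √(2.14×10⁻¹¹) = 4.62×10⁻⁶ V = 4.62 µV

4.62 µV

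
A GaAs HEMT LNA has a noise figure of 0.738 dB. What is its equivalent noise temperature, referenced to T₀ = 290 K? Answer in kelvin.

53.7 K

F = 10^(0.738/10) = 1.18522
T_e = (F − 1)·T₀ = (1.18522 − 1) × 290 = 53.7 K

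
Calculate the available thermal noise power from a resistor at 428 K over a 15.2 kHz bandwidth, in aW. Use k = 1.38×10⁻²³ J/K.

P_n = kTB = 1.38×10⁻²³ × 428 × 1.52×10⁴ = 8.98×10⁻¹⁷ W = 89.8 aW

89.8 aW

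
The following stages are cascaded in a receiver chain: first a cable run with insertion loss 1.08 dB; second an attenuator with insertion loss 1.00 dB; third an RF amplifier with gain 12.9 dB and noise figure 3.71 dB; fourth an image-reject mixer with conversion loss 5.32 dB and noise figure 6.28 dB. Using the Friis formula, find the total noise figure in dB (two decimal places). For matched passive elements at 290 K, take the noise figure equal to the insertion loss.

Convert to linear (a loss of L dB is a gain of −L dB): F_i = 10^(NF_i/10), G_i = 10^(G_i,dB/10)
  Stage 1: F_1 = 10^(1.08/10) = 1.282, G_1 = 10^(−1.08/10) = 0.7798
  Stage 2: F_2 = 10^(1.00/10) = 1.259, G_2 = 10^(−1.00/10) = 0.7943
  Stage 3: F_3 = 10^(3.71/10) = 2.350, G_3 = 10^(12.9/10) = 19.50
  Stage 4: F_4 = 10^(6.28/10) = 4.246, G_4 = 10^(−5.32/10) = 0.2938
Friis cascade:
  F = 1.282 + (1.259 − 1)/0.7798 + (2.350 − 1)/0.6194 + (4.246 − 1)/12.08 = 4.062
NF = 10 log₁₀(4.062) = 6.09 dB

6.09 dB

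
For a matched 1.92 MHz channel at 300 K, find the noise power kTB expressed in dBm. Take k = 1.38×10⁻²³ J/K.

P_n = kTB = 1.38×10⁻²³ × 300 × 1.92×10⁶ = 7.95×10⁻¹⁵ W
In dBm: 10 log₁₀(7.95×10⁻¹⁵ / 10⁻³) = −111.0 dBm

−111.0 dBm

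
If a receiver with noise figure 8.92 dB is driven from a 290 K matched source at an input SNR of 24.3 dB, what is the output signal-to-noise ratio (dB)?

By definition F = SNR_in/SNR_out, so in dB: SNR_out = SNR_in − NF
SNR_out = 24.3 − 8.92 = 15.38 dB

15.38 dB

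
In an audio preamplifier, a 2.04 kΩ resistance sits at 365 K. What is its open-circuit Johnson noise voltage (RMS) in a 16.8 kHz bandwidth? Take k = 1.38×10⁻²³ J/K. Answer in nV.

V_n = √(4kTRB)
4kTRB = 4 × 1.38×10⁻²³ × 365 × 2.04×10³ × 1.68×10⁴ = 6.91×10⁻¹³ V²
V_n = √(6.91×10⁻¹³) = 8.31×10⁻⁷ V = 831 nV

831 nV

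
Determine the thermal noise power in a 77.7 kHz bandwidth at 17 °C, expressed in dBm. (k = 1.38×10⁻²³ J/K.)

−125.1 dBm

T = 17 °C + 273.15 = 290.15 K
P_n = kTB = 1.38×10⁻²³ × 290.15 × 7.77×10⁴ = 3.11×10⁻¹⁶ W
In dBm: 10 log₁₀(3.11×10⁻¹⁶ / 10⁻³) = −125.1 dBm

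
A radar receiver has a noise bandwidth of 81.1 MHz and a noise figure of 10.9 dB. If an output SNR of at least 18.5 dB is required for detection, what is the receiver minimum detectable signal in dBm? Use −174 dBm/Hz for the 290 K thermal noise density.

Sensitivity = −174 + 10 log₁₀(B) + NF + SNR_min
= −174 + 79.09 + 10.9 + 18.5
= −65.51 dBm → −65.5 dBm

−65.5 dBm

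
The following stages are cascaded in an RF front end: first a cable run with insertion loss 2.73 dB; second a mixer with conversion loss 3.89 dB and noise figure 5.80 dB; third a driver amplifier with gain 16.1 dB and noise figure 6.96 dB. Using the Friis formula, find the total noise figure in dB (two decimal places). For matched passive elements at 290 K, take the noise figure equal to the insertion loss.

Convert to linear (a loss of L dB is a gain of −L dB): F_i = 10^(NF_i/10), G_i = 10^(G_i,dB/10)
  Stage 1: F_1 = 10^(2.73/10) = 1.875, G_1 = 10^(−2.73/10) = 0.5333
  Stage 2: F_2 = 10^(5.80/10) = 3.802, G_2 = 10^(−3.89/10) = 0.4083
  Stage 3: F_3 = 10^(6.96/10) = 4.966, G_3 = 10^(16.1/10) = 40.74
Friis cascade:
  F = 1.875 + (3.802 − 1)/0.5333 + (4.966 − 1)/0.2178 = 25.34
NF = 10 log₁₀(25.34) = 14.04 dB

14.04 dB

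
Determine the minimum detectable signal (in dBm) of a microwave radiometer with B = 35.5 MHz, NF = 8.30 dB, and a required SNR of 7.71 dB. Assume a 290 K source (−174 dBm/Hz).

−82.5 dBm

Sensitivity = −174 + 10 log₁₀(B) + NF + SNR_min
= −174 + 75.5 + 8.30 + 7.71
= −82.49 dBm → −82.5 dBm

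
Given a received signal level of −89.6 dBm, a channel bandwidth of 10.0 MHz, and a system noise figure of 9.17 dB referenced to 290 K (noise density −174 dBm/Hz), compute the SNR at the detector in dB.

5.2 dB

Noise floor: N = −174 + 10 log₁₀(B) + NF
10 log₁₀(1.00×10⁷) = 70 dB
N = −174 + 70 + 9.17 = −94.83 dBm
SNR = P_sig − N = −89.6 − (−94.83) = 5.23 dB → 5.2 dB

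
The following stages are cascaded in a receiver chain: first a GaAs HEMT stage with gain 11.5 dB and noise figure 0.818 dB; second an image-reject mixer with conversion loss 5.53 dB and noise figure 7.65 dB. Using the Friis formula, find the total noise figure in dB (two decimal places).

1.90 dB

Convert to linear (a loss of L dB is a gain of −L dB): F_i = 10^(NF_i/10), G_i = 10^(G_i,dB/10)
  Stage 1: F_1 = 10^(0.818/10) = 1.207, G_1 = 10^(11.5/10) = 14.13
  Stage 2: F_2 = 10^(7.65/10) = 5.821, G_2 = 10^(−5.53/10) = 0.2799
Friis cascade:
  F = 1.207 + (5.821 − 1)/14.13 = 1.549
NF = 10 log₁₀(1.549) = 1.90 dB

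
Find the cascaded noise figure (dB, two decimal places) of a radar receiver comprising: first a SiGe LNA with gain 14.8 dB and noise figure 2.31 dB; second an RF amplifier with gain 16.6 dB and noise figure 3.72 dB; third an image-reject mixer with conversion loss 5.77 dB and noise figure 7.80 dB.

Convert to linear (a loss of L dB is a gain of −L dB): F_i = 10^(NF_i/10), G_i = 10^(G_i,dB/10)
  Stage 1: F_1 = 10^(2.31/10) = 1.702, G_1 = 10^(14.8/10) = 30.20
  Stage 2: F_2 = 10^(3.72/10) = 2.355, G_2 = 10^(16.6/10) = 45.71
  Stage 3: F_3 = 10^(7.80/10) = 6.026, G_3 = 10^(−5.77/10) = 0.2649
Friis cascade:
  F = 1.702 + (2.355 − 1)/30.20 + (6.026 − 1)/1380 = 1.751
NF = 10 log₁₀(1.751) = 2.43 dB

2.43 dB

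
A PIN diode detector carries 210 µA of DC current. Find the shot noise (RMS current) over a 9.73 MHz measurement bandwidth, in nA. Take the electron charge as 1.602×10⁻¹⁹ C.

25.6 nA

I_n = √(2qI·B)
2qI·B = 2 × 1.602×10⁻¹⁹ × 2.10×10⁻⁴ × 9.73×10⁶ = 6.55×10⁻¹⁶ A²
I_n = √(6.55×10⁻¹⁶) = 2.56×10⁻⁸ A = 25.6 nA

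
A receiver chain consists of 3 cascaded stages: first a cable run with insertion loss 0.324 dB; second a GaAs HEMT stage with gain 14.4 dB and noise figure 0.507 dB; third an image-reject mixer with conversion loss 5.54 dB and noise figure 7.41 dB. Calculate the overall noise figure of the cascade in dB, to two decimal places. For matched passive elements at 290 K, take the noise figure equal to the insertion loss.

1.42 dB

Convert to linear (a loss of L dB is a gain of −L dB): F_i = 10^(NF_i/10), G_i = 10^(G_i,dB/10)
  Stage 1: F_1 = 10^(0.324/10) = 1.077, G_1 = 10^(−0.324/10) = 0.9281
  Stage 2: F_2 = 10^(0.507/10) = 1.124, G_2 = 10^(14.4/10) = 27.54
  Stage 3: F_3 = 10^(7.41/10) = 5.508, G_3 = 10^(−5.54/10) = 0.2793
Friis cascade:
  F = 1.077 + (1.124 − 1)/0.9281 + (5.508 − 1)/25.56 = 1.387
NF = 10 log₁₀(1.387) = 1.42 dB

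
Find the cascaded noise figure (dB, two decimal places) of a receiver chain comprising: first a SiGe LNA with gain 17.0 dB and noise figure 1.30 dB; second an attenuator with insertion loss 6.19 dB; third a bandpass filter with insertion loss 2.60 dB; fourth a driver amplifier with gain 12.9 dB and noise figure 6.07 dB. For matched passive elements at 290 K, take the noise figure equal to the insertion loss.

Convert to linear (a loss of L dB is a gain of −L dB): F_i = 10^(NF_i/10), G_i = 10^(G_i,dB/10)
  Stage 1: F_1 = 10^(1.30/10) = 1.349, G_1 = 10^(17.0/10) = 50.12
  Stage 2: F_2 = 10^(6.19/10) = 4.159, G_2 = 10^(−6.19/10) = 0.2404
  Stage 3: F_3 = 10^(2.60/10) = 1.820, G_3 = 10^(−2.60/10) = 0.5495
  Stage 4: F_4 = 10^(6.07/10) = 4.046, G_4 = 10^(12.9/10) = 19.50
Friis cascade:
  F = 1.349 + (4.159 − 1)/50.12 + (1.820 − 1)/12.05 + (4.046 − 1)/6.622 = 1.940
NF = 10 log₁₀(1.940) = 2.88 dB

2.88 dB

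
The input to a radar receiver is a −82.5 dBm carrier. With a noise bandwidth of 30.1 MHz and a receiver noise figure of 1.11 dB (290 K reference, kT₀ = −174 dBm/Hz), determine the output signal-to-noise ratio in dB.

Noise floor: N = −174 + 10 log₁₀(B) + NF
10 log₁₀(3.01×10⁷) = 74.79 dB
N = −174 + 74.79 + 1.11 = −98.10 dBm
SNR = P_sig − N = −82.5 − (−98.10) = 15.60 dB → 15.6 dB

15.6 dB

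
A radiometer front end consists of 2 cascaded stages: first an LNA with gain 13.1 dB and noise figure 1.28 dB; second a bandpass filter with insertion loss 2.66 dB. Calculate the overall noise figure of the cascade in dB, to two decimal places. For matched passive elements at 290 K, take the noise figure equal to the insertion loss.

1.41 dB

Convert to linear (a loss of L dB is a gain of −L dB): F_i = 10^(NF_i/10), G_i = 10^(G_i,dB/10)
  Stage 1: F_1 = 10^(1.28/10) = 1.343, G_1 = 10^(13.1/10) = 20.42
  Stage 2: F_2 = 10^(2.66/10) = 1.845, G_2 = 10^(−2.66/10) = 0.5420
Friis cascade:
  F = 1.343 + (1.845 − 1)/20.42 = 1.384
NF = 10 log₁₀(1.384) = 1.41 dB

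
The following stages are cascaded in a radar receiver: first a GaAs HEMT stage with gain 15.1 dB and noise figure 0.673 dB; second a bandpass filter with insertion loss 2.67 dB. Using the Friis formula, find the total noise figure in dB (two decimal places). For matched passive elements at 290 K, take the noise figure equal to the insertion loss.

Convert to linear (a loss of L dB is a gain of −L dB): F_i = 10^(NF_i/10), G_i = 10^(G_i,dB/10)
  Stage 1: F_1 = 10^(0.673/10) = 1.168, G_1 = 10^(15.1/10) = 32.36
  Stage 2: F_2 = 10^(2.67/10) = 1.849, G_2 = 10^(−2.67/10) = 0.5408
Friis cascade:
  F = 1.168 + (1.849 − 1)/32.36 = 1.194
NF = 10 log₁₀(1.194) = 0.77 dB

0.77 dB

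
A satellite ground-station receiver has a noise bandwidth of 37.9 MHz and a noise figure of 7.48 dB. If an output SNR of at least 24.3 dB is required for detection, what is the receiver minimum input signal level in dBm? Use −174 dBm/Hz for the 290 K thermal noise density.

−66.4 dBm

Sensitivity = −174 + 10 log₁₀(B) + NF + SNR_min
= −174 + 75.79 + 7.48 + 24.3
= −66.43 dBm → −66.4 dBm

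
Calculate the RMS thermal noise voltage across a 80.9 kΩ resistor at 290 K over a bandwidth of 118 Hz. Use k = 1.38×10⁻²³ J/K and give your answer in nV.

V_n = √(4kTRB)
4kTRB = 4 × 1.38×10⁻²³ × 290 × 8.09×10⁴ × 1.18×10² = 1.53×10⁻¹³ V²
V_n = √(1.53×10⁻¹³) = 3.91×10⁻⁷ V = 391 nV

391 nV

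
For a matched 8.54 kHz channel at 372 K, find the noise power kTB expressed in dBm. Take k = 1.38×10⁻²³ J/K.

−133.6 dBm

P_n = kTB = 1.38×10⁻²³ × 372 × 8.54×10³ = 4.38×10⁻¹⁷ W
In dBm: 10 log₁₀(4.38×10⁻¹⁷ / 10⁻³) = −133.6 dBm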